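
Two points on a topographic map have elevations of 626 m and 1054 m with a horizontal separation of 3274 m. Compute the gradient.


gradient = (1054 - 626) / 3274 = 428 / 3274 = 0.1307

0.1307


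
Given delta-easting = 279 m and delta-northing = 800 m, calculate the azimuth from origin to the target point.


az = atan2(279, 800) = 19.2 deg
adjusted to 0-360: 19.2 degrees

19.2 degrees


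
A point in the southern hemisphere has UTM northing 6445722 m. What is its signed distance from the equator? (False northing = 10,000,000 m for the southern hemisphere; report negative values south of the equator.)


For southern: actual = 6445722 - 10000000 = -3554278 m

-3554278 m


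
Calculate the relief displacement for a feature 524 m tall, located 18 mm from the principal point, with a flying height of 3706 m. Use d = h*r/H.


d = h * r / H = 524 * 18 / 3706 = 2.55 mm

2.55 mm


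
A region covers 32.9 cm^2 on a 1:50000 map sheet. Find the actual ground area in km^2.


ground_area = 32.9 * (50000/100)^2 = 8225000.0 m^2 = 8.225 km^2

8.225 km^2


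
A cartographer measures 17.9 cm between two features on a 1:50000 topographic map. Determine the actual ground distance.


ground = 17.9 cm * 50000 / 100 = 8950.0 m = 8.95 km

8.95 km


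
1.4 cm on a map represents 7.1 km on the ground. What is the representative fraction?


ground = 7.1 km = 710000 cm; RF denominator = ground / map = 710000 / 1.4 ≈ 507143; RF = 1:507143

1:507143


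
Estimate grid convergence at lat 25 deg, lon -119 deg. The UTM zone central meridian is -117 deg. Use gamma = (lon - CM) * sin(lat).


gamma = (-119 - -117) * sin(25) = -2 * 0.422618 = -0.845 degrees

-0.845 degrees


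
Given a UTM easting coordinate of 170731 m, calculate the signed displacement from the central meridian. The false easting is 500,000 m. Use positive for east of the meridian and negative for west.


displacement = 170731 - 500000 = -329269 m

-329269 m


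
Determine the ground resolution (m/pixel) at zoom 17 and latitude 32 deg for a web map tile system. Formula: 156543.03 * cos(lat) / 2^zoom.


res = 156543.03 * cos(32) / 2^17 = 156543.03 * 0.8480481 / 131072 = 1.01 m/pixel

1.01 m/pixel


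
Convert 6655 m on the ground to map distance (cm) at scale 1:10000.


map_cm = 6655 * 100 / 10000 = 66.55 cm

66.55 cm


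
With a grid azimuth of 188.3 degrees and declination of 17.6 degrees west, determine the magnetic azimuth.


magnetic azimuth = grid azimuth - declination (east +ve)
mag_az = 188.3 - -17.6 = 205.9 degrees

205.9 degrees


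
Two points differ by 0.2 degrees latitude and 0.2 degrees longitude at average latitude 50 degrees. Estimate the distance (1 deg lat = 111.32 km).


dlat_km = 0.2 * 111.32 = 22.264
dlon_km = 0.2 * 111.32 * cos(50) ≈ 14.311
dist = sqrt(22.264^2 + 14.311^2) ≈ 26.5 km

26.5 km


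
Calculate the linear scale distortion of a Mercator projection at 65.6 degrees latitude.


SF = 1 / cos(65.6) = 1 / 0.413104 = 2.421

2.421


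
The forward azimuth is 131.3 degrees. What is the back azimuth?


back azimuth = (131.3 + 180) mod 360 = 311.3 degrees

311.3 degrees


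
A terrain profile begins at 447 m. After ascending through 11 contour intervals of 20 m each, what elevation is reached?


elevation = 447 + 11 * 20 = 667 m

667 m


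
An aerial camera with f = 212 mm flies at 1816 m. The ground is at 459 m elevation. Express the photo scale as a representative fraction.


scale = f / (H - h) = 212 mm / 1357 m = 212 / 1357000 = 1:6401

1:6401


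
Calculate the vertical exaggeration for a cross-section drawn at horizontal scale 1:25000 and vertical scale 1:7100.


VE = horizontal_scale / vertical_scale = 25000 / 7100 ≈ 3.5

3.5x


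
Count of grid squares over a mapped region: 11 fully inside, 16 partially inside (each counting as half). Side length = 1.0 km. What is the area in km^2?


effective squares = 11 + 16 * 0.5 = 19.0
area = 19.0 * 1.0 = 19.0 km^2

19.0 km^2


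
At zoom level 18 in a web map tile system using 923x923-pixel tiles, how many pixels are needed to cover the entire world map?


tiles per axis = 2^18 = 262144
total tiles = 262144^2 = 68719476736
pixels per axis = 262144 * 923 = 241958912
total pixels = 241958912^2 = 58544115096223744

58544115096223744 pixels


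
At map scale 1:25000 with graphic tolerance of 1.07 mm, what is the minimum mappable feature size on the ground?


ground = 1.07 mm * 25000 / 1000 = 26.75 m

26.75 m


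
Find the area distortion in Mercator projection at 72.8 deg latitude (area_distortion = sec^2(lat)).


area_distortion = 1/cos^2(72.8) = 11.436

11.436


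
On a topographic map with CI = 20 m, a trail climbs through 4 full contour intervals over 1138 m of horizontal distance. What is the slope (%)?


elevation change = 4 * 20 = 80 m
slope = 80 / 1138 * 100 = 7.0%

7.0%


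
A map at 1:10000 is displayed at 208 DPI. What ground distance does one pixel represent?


pixel_cm = 2.54 / 208 ≈ 0.012212 cm
ground = pixel_cm * 10000 / 100 = 2.54 * 10000 / (208 * 100) = 25400 / 20800 ≈ 1.22 m

1.22 m


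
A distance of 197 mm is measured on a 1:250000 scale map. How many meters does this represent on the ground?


ground = 197 mm * 250000 / 1000 = 49250.0 m

49250.0 m


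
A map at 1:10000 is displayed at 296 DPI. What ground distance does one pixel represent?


pixel_cm = 2.54 / 296 ≈ 0.008581 cm
ground = pixel_cm * 10000 / 100 = 2.54 * 10000 / (296 * 100) = 25400 / 29600 ≈ 0.86 m

0.86 m


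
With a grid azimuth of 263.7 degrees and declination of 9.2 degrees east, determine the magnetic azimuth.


magnetic azimuth = grid azimuth - declination (east +ve)
mag_az = 263.7 - 9.2 = 254.5 degrees

254.5 degrees


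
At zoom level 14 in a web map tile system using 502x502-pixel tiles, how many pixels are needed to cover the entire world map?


tiles per axis = 2^14 = 16384
total tiles = 16384^2 = 268435456
pixels per axis = 16384 * 502 = 8224768
total pixels = 8224768^2 = 67646808653824

67646808653824 pixels


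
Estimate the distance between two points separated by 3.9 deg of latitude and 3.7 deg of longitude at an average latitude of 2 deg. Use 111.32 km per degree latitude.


dlat_km = 3.9 * 111.32 = 434.148
dlon_km = 3.7 * 111.32 * cos(2) ≈ 411.633
dist = sqrt(434.148^2 + 411.633^2) ≈ 598.3 km

598.3 km


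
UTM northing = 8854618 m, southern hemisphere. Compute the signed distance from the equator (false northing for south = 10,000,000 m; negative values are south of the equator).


For southern: actual = 8854618 - 10000000 = -1145382 m

-1145382 m


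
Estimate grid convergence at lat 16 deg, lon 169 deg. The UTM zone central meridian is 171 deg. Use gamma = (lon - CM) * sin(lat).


gamma = (169 - 171) * sin(16) = -2 * 0.275637 = -0.551 degrees

-0.551 degrees


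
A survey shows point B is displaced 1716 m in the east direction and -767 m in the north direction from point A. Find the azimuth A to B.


az = atan2(1716, -767) = 114.1 deg
adjusted to 0-360: 114.1 degrees

114.1 degrees


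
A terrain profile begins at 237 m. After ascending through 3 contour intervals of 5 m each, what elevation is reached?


elevation = 237 + 3 * 5 = 252 m

252 m


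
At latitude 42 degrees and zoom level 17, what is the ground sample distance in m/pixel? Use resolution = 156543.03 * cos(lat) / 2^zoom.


res = 156543.03 * cos(42) / 2^17 = 156543.03 * 0.74314483 / 131072 = 0.89 m/pixel

0.89 m/pixel


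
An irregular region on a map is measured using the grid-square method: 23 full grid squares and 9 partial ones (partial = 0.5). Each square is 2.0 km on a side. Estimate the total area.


effective squares = 23 + 9 * 0.5 = 27.5
area = 27.5 * 4.0 = 110.0 km^2

110.0 km^2


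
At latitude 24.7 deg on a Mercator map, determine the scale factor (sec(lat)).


SF = 1 / cos(24.7) = 1 / 0.908508 = 1.101

1.101


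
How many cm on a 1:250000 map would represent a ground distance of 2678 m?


map_cm = 2678 * 100 / 250000 = 1.0712 cm ≈ 1.07 cm

1.07 cm


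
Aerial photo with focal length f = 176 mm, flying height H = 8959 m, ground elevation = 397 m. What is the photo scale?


scale = f / (H - h) = 176 mm / 8562 m = 176 / 8562000 = 1:48648

1:48648


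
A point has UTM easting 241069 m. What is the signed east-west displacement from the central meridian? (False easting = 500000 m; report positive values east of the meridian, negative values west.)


displacement = 241069 - 500000 = -258931 m

-258931 m


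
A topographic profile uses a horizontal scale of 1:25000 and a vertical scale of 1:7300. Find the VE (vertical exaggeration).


VE = horizontal_scale / vertical_scale = 25000 / 7300 ≈ 3.4

3.4x


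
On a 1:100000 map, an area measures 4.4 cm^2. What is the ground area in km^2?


ground_area = 4.4 * (100000/100)^2 = 4400000.0 m^2 = 4.4 km^2

4.4 km^2


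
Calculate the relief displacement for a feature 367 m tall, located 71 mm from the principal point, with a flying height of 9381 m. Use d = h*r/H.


d = h * r / H = 367 * 71 / 9381 = 2.78 mm

2.78 mm


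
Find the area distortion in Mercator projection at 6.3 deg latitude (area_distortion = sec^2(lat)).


area_distortion = 1/cos^2(6.3) = 1.012

1.012


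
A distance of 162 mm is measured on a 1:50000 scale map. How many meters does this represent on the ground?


ground = 162 mm * 50000 / 1000 = 8100.0 m

8100.0 m


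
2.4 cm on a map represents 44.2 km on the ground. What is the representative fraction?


ground = 44.2 km = 4420000 cm; RF denominator = ground / map = 4420000 / 2.4 ≈ 1841667; RF = 1:1841667

1:1841667


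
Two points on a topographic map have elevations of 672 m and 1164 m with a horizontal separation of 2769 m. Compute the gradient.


gradient = (1164 - 672) / 2769 = 492 / 2769 = 0.1777

0.1777


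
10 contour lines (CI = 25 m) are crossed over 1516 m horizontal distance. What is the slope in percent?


elevation change = 10 * 25 = 250 m
slope = 250 / 1516 * 100 = 16.5%

16.5%


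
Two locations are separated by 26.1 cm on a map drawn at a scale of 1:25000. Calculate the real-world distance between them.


ground = 26.1 cm * 25000 / 100 = 6525.0 m = 6.525 km

6.525 km


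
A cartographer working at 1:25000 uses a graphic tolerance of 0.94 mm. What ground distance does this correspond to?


ground = 0.94 mm * 25000 / 1000 = 23.5 m

23.5 m


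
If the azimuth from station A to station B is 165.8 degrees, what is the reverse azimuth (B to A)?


back azimuth = (165.8 + 180) mod 360 = 345.8 degrees

345.8 degrees


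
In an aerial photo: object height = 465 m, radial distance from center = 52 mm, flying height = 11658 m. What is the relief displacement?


d = h * r / H = 465 * 52 / 11658 = 2.07 mm

2.07 mm


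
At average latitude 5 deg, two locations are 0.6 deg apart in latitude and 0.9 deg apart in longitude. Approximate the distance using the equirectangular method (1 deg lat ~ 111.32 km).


dlat_km = 0.6 * 111.32 = 66.792
dlon_km = 0.9 * 111.32 * cos(5) ≈ 99.807
dist = sqrt(66.792^2 + 99.807^2) ≈ 120.1 km

120.1 km


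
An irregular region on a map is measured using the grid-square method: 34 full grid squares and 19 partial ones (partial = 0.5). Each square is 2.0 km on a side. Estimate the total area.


effective squares = 34 + 19 * 0.5 = 43.5
area = 43.5 * 4.0 = 174.0 km^2

174.0 km^2


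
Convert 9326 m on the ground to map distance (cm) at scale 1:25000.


map_cm = 9326 * 100 / 25000 = 37.304 cm ≈ 37.3 cm

37.3 cm


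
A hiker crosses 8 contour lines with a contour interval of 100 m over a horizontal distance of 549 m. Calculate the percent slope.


elevation change = 8 * 100 = 800 m
slope = 800 / 549 * 100 = 145.7%

145.7%


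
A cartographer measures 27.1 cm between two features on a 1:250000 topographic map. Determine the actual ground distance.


ground = 27.1 cm * 250000 / 100 = 67750.0 m = 67.75 km

67.75 km


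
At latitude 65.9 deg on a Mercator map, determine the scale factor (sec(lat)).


SF = 1 / cos(65.9) = 1 / 0.40833 = 2.449

2.449


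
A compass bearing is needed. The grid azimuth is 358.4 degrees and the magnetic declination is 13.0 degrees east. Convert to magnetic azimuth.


magnetic azimuth = grid azimuth - declination (east +ve)
mag_az = 358.4 - 13.0 = 345.4 degrees

345.4 degrees


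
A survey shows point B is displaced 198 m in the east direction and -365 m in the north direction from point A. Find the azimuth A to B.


az = atan2(198, -365) = 151.5 deg
adjusted to 0-360: 151.5 degrees

151.5 degrees


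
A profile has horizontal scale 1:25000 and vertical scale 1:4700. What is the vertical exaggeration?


VE = horizontal_scale / vertical_scale = 25000 / 4700 ≈ 5.3

5.3x


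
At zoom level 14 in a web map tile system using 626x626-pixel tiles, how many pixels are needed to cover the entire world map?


tiles per axis = 2^14 = 16384
total tiles = 16384^2 = 268435456
pixels per axis = 16384 * 626 = 10256384
total pixels = 10256384^2 = 105193412755456

105193412755456 pixels


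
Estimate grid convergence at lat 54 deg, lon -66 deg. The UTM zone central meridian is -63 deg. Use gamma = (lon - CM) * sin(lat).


gamma = (-66 - -63) * sin(54) = -3 * 0.809017 = -2.427 degrees

-2.427 degrees


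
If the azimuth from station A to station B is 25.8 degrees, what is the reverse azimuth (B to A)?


back azimuth = (25.8 + 180) mod 360 = 205.8 degrees

205.8 degrees


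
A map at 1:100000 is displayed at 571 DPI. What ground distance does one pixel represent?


pixel_cm = 2.54 / 571 ≈ 0.004448 cm
ground = pixel_cm * 100000 / 100 = 2.54 * 100000 / (571 * 100) = 254000 / 57100 ≈ 4.45 m

4.45 m


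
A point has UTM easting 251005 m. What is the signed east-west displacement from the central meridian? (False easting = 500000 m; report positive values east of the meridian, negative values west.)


displacement = 251005 - 500000 = -248995 m

-248995 m


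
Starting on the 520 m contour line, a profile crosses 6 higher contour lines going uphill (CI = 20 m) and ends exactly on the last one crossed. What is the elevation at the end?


elevation = 520 + 6 * 20 = 640 m

640 m


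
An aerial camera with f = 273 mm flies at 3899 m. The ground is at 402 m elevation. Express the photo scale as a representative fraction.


scale = f / (H - h) = 273 mm / 3497 m = 273 / 3497000 = 1:12810

1:12810


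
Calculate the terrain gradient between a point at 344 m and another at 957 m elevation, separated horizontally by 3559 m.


gradient = (957 - 344) / 3559 = 613 / 3559 = 0.1722

0.1722


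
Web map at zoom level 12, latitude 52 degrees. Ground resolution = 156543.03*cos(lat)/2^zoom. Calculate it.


res = 156543.03 * cos(52) / 2^12 = 156543.03 * 0.61566148 / 4096 = 23.53 m/pixel

23.53 m/pixel


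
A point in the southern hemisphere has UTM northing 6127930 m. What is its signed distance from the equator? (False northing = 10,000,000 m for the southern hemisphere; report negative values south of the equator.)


For southern: actual = 6127930 - 10000000 = -3872070 m

-3872070 m


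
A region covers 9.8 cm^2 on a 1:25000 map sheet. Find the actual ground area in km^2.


ground_area = 9.8 * (25000/100)^2 = 612500.0 m^2 = 0.6125 km^2 ≈ 0.613 km^2

0.613 km^2


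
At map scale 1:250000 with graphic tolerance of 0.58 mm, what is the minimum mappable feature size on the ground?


ground = 0.58 mm * 250000 / 1000 = 145.0 m

145.0 m


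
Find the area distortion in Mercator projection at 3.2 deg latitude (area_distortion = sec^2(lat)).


area_distortion = 1/cos^2(3.2) = 1.003

1.003


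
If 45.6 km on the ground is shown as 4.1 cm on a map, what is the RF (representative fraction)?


ground = 45.6 km = 4560000 cm; RF denominator = ground / map = 4560000 / 4.1 ≈ 1112195; RF = 1:1112195

1:1112195


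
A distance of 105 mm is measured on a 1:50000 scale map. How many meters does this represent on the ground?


ground = 105 mm * 50000 / 1000 = 5250.0 m

5250.0 m


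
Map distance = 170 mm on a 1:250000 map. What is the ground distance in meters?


ground = 170 mm * 250000 / 1000 = 42500.0 m

42500.0 m


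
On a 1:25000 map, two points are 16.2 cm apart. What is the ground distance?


ground = 16.2 cm * 25000 / 100 = 4050.0 m = 4.05 km

4.05 km


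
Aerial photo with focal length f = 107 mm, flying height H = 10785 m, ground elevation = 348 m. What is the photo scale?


scale = f / (H - h) = 107 mm / 10437 m = 107 / 10437000 = 1:97542

1:97542


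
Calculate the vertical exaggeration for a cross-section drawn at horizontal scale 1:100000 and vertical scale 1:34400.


VE = horizontal_scale / vertical_scale = 100000 / 34400 ≈ 2.9

2.9x


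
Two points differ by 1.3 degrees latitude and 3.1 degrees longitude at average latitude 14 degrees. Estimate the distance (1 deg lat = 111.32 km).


dlat_km = 1.3 * 111.32 = 144.716
dlon_km = 3.1 * 111.32 * cos(14) ≈ 334.841
dist = sqrt(144.716^2 + 334.841^2) ≈ 364.8 km

364.8 km


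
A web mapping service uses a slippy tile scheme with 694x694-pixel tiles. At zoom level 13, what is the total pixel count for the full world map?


tiles per axis = 2^13 = 8192
total tiles = 8192^2 = 67108864
pixels per axis = 8192 * 694 = 5685248
total pixels = 5685248^2 = 32322044821504

32322044821504 pixels


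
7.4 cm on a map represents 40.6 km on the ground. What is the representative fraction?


ground = 40.6 km = 4060000 cm; RF denominator = ground / map = 4060000 / 7.4 ≈ 548649; RF = 1:548649

1:548649


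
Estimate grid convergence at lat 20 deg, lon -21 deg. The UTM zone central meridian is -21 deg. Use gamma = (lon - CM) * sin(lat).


gamma = (-21 - -21) * sin(20) = 0 * 0.34202 = 0.0 degrees

0.0 degrees


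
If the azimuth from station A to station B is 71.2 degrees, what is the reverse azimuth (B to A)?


back azimuth = (71.2 + 180) mod 360 = 251.2 degrees

251.2 degrees


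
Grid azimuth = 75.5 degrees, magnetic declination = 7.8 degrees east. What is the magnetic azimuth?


magnetic azimuth = grid azimuth - declination (east +ve)
mag_az = 75.5 - 7.8 = 67.7 degrees

67.7 degrees


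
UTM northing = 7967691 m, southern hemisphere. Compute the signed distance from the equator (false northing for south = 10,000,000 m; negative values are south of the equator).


For southern: actual = 7967691 - 10000000 = -2032309 m

-2032309 m


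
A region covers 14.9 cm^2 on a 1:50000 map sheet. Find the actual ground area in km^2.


ground_area = 14.9 * (50000/100)^2 = 3725000.0 m^2 = 3.725 km^2

3.725 km^2


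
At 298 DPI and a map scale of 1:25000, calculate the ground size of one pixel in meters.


pixel_cm = 2.54 / 298 ≈ 0.008523 cm
ground = pixel_cm * 25000 / 100 = 2.54 * 25000 / (298 * 100) = 63500 / 29800 ≈ 2.13 m

2.13 m


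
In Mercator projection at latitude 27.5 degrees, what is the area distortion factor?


area_distortion = 1/cos^2(27.5) = 1.271

1.271


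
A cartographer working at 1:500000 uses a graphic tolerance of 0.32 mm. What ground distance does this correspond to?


ground = 0.32 mm * 500000 / 1000 = 160.0 m

160.0 m


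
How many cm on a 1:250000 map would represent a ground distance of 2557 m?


map_cm = 2557 * 100 / 250000 = 1.0228 cm ≈ 1.02 cm

1.02 cm


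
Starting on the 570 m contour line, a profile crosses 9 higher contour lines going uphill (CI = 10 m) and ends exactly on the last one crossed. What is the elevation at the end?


elevation = 570 + 9 * 10 = 660 m

660 m


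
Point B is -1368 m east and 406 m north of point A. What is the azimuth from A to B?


az = atan2(-1368, 406) = -73.5 deg
adjusted to 0-360: 286.5 degrees

286.5 degrees


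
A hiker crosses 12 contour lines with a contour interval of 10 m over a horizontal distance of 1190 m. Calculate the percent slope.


elevation change = 12 * 10 = 120 m
slope = 120 / 1190 * 100 = 10.1%

10.1%


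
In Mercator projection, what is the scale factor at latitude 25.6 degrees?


SF = 1 / cos(25.6) = 1 / 0.901833 = 1.109

1.109


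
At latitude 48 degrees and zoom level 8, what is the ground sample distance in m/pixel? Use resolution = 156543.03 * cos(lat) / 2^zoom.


res = 156543.03 * cos(48) / 2^8 = 156543.03 * 0.66913061 / 256 = 409.17 m/pixel

409.17 m/pixel


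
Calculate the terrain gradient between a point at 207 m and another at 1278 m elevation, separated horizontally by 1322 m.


gradient = (1278 - 207) / 1322 = 1071 / 1322 = 0.8101

0.8101


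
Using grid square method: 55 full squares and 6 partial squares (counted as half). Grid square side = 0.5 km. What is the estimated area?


effective squares = 55 + 6 * 0.5 = 58.0
area = 58.0 * 0.25 = 14.5 km^2

14.5 km^2


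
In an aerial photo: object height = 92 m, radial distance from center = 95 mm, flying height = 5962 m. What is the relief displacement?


d = h * r / H = 92 * 95 / 5962 = 1.47 mm

1.47 mm


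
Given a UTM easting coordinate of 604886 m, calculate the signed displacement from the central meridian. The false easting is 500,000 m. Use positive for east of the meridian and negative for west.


displacement = 604886 - 500000 = 104886 m

104886 m


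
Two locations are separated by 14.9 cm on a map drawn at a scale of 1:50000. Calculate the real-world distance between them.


ground = 14.9 cm * 50000 / 100 = 7450.0 m = 7.45 km

7.45 km


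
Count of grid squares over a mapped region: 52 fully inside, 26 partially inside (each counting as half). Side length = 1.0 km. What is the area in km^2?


effective squares = 52 + 26 * 0.5 = 65.0
area = 65.0 * 1.0 = 65.0 km^2

65.0 km^2


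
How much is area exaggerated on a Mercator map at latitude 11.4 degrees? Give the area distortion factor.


area_distortion = 1/cos^2(11.4) = 1.041

1.041


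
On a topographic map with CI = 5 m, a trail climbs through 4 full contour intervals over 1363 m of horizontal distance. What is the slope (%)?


elevation change = 4 * 5 = 20 m
slope = 20 / 1363 * 100 = 1.5%

1.5%


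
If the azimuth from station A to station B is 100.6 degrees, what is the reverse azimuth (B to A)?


back azimuth = (100.6 + 180) mod 360 = 280.6 degrees

280.6 degrees


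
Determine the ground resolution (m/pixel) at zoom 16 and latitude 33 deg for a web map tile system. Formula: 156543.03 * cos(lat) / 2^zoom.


res = 156543.03 * cos(33) / 2^16 = 156543.03 * 0.83867057 / 65536 = 2.0 m/pixel

2.0 m/pixel


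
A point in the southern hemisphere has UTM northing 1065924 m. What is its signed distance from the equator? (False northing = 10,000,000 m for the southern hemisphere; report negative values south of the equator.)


For southern: actual = 1065924 - 10000000 = -8934076 m

-8934076 m


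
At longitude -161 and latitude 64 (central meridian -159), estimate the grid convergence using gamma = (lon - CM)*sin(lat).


gamma = (-161 - -159) * sin(64) = -2 * 0.898794 = -1.798 degrees

-1.798 degrees


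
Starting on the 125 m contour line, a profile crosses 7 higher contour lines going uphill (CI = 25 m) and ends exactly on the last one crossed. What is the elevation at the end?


elevation = 125 + 7 * 25 = 300 m

300 m


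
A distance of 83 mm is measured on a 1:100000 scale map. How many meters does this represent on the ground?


ground = 83 mm * 100000 / 1000 = 8300.0 m

8300.0 m


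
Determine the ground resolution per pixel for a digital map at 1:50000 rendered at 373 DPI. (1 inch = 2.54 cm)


pixel_cm = 2.54 / 373 ≈ 0.00681 cm
ground = pixel_cm * 50000 / 100 = 2.54 * 50000 / (373 * 100) = 127000 / 37300 ≈ 3.4 m

3.4 m


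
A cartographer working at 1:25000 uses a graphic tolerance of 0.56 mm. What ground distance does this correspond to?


ground = 0.56 mm * 25000 / 1000 = 14.0 m

14.0 m


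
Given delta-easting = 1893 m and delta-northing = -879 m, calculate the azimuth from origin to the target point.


az = atan2(1893, -879) = 114.9 deg
adjusted to 0-360: 114.9 degrees

114.9 degrees


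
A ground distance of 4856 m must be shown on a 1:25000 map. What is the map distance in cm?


map_cm = 4856 * 100 / 25000 = 19.424 cm ≈ 19.42 cm

19.42 cm


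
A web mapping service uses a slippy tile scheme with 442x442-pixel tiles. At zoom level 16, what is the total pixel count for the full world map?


tiles per axis = 2^16 = 65536
total tiles = 65536^2 = 4294967296
pixels per axis = 65536 * 442 = 28966912
total pixels = 28966912^2 = 839081990815744

839081990815744 pixels


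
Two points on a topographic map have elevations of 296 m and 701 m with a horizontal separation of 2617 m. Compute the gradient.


gradient = (701 - 296) / 2617 = 405 / 2617 = 0.1548

0.1548


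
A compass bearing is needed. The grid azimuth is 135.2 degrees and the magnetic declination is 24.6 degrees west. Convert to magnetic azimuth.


magnetic azimuth = grid azimuth - declination (east +ve)
mag_az = 135.2 - -24.6 = 159.8 degrees

159.8 degrees


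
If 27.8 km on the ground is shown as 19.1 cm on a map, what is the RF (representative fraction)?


ground = 27.8 km = 2780000 cm; RF denominator = ground / map = 2780000 / 19.1 ≈ 145550; RF = 1:145550

1:145550


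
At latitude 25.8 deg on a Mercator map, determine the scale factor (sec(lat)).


SF = 1 / cos(25.8) = 1 / 0.900319 = 1.111

1.111


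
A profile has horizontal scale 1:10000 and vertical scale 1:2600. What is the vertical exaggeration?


VE = horizontal_scale / vertical_scale = 10000 / 2600 ≈ 3.8

3.8x


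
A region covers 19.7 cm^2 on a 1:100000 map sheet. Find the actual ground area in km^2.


ground_area = 19.7 * (100000/100)^2 = 19700000.0 m^2 = 19.7 km^2

19.7 km^2


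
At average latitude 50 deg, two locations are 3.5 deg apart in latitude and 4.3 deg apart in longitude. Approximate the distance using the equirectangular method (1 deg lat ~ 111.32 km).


dlat_km = 3.5 * 111.32 = 389.62
dlon_km = 4.3 * 111.32 * cos(50) ≈ 307.687
dist = sqrt(389.62^2 + 307.687^2) ≈ 496.5 km

496.5 km


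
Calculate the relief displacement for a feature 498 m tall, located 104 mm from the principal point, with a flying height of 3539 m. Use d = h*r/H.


d = h * r / H = 498 * 104 / 3539 = 14.63 mm

14.63 mm


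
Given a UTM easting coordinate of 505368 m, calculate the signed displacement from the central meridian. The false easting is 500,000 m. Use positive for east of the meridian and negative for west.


displacement = 505368 - 500000 = 5368 m

5368 m


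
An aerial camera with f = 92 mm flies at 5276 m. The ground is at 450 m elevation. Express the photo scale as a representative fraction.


scale = f / (H - h) = 92 mm / 4826 m = 92 / 4826000 = 1:52457

1:52457


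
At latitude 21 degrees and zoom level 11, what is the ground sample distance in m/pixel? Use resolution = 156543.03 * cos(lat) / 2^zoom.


res = 156543.03 * cos(21) / 2^11 = 156543.03 * 0.93358043 / 2048 = 71.36 m/pixel

71.36 m/pixel


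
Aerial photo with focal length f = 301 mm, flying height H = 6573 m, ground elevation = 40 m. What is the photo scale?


scale = f / (H - h) = 301 mm / 6533 m = 301 / 6533000 = 1:21704

1:21704


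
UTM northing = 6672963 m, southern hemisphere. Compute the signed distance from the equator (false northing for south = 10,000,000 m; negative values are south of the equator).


For southern: actual = 6672963 - 10000000 = -3327037 m

-3327037 m


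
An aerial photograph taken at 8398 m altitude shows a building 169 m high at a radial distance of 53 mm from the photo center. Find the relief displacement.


d = h * r / H = 169 * 53 / 8398 = 1.07 mm

1.07 mm


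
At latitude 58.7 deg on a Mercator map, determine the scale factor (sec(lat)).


SF = 1 / cos(58.7) = 1 / 0.519519 = 1.925

1.925


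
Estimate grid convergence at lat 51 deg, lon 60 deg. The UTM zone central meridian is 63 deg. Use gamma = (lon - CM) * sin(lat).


gamma = (60 - 63) * sin(51) = -3 * 0.777146 = -2.331 degrees

-2.331 degrees


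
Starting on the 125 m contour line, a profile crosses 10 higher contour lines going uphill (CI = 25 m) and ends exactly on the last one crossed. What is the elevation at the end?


elevation = 125 + 10 * 25 = 375 m

375 m


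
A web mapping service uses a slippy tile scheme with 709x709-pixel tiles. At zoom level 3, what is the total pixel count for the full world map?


tiles per axis = 2^3 = 8
total tiles = 8^2 = 64
pixels per axis = 8 * 709 = 5672
total pixels = 5672^2 = 32171584

32171584 pixels


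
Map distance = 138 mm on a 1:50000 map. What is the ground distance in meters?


ground = 138 mm * 50000 / 1000 = 6900.0 m

6900.0 m


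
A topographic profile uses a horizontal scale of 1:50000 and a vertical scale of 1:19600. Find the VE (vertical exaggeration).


VE = horizontal_scale / vertical_scale = 50000 / 19600 ≈ 2.6

2.6x


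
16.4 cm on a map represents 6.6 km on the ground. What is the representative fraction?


ground = 6.6 km = 660000 cm; RF denominator = ground / map = 660000 / 16.4 ≈ 40244; RF = 1:40244

1:40244


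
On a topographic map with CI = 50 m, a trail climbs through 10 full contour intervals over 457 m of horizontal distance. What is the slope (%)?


elevation change = 10 * 50 = 500 m
slope = 500 / 457 * 100 = 109.4%

109.4%


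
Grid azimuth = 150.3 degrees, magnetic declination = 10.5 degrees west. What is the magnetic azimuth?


magnetic azimuth = grid azimuth - declination (east +ve)
mag_az = 150.3 - -10.5 = 160.8 degrees

160.8 degrees


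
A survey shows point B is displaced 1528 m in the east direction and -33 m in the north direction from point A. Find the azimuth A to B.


az = atan2(1528, -33) = 91.2 deg
adjusted to 0-360: 91.2 degrees

91.2 degrees


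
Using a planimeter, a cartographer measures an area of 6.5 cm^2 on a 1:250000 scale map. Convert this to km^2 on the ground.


ground_area = 6.5 * (250000/100)^2 = 40625000.0 m^2 = 40.625 km^2

40.625 km^2


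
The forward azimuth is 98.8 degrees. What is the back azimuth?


back azimuth = (98.8 + 180) mod 360 = 278.8 degrees

278.8 degrees


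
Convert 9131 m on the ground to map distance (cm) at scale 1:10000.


map_cm = 9131 * 100 / 10000 = 91.31 cm

91.31 cm


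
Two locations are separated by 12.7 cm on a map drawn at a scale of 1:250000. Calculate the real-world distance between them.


ground = 12.7 cm * 250000 / 100 = 31750.0 m = 31.75 km

31.75 km


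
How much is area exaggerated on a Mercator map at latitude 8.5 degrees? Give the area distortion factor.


area_distortion = 1/cos^2(8.5) = 1.022

1.022


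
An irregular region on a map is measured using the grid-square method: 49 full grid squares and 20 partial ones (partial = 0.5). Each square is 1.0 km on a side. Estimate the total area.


effective squares = 49 + 20 * 0.5 = 59.0
area = 59.0 * 1.0 = 59.0 km^2

59.0 km^2


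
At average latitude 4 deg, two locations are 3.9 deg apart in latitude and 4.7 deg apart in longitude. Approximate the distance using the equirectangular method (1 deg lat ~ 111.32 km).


dlat_km = 3.9 * 111.32 = 434.148
dlon_km = 4.7 * 111.32 * cos(4) ≈ 521.93
dist = sqrt(434.148^2 + 521.93^2) ≈ 678.9 km

678.9 km


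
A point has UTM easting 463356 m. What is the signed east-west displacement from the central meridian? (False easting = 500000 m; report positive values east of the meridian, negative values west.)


displacement = 463356 - 500000 = -36644 m

-36644 m


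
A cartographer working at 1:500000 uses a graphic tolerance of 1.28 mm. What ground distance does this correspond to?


ground = 1.28 mm * 500000 / 1000 = 640.0 m

640.0 m


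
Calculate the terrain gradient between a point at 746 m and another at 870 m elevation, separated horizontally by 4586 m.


gradient = (870 - 746) / 4586 = 124 / 4586 = 0.027

0.027


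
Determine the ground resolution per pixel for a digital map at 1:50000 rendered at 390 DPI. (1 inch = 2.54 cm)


pixel_cm = 2.54 / 390 ≈ 0.006513 cm
ground = pixel_cm * 50000 / 100 = 2.54 * 50000 / (390 * 100) = 127000 / 39000 ≈ 3.26 m

3.26 m


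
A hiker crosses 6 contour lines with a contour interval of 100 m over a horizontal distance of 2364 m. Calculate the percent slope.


elevation change = 6 * 100 = 600 m
slope = 600 / 2364 * 100 = 25.4%

25.4%


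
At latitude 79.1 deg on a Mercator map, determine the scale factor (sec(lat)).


SF = 1 / cos(79.1) = 1 / 0.189095 = 5.288

5.288


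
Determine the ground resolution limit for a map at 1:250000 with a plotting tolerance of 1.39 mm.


ground = 1.39 mm * 250000 / 1000 = 347.5 m

347.5 m


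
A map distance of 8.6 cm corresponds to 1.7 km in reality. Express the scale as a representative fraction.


ground = 1.7 km = 170000 cm; RF denominator = ground / map = 170000 / 8.6 ≈ 19767; RF = 1:19767

1:19767


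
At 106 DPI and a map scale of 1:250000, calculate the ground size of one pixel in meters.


pixel_cm = 2.54 / 106 ≈ 0.023962 cm
ground = pixel_cm * 250000 / 100 = 2.54 * 250000 / (106 * 100) = 635000 / 10600 ≈ 59.91 m

59.91 m


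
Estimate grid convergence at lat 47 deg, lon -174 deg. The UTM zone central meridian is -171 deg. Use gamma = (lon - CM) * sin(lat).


gamma = (-174 - -171) * sin(47) = -3 * 0.731354 = -2.194 degrees

-2.194 degrees


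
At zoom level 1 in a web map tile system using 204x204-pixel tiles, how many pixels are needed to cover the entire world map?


tiles per axis = 2^1 = 2
total tiles = 2^2 = 4
pixels per axis = 2 * 204 = 408
total pixels = 408^2 = 166464

166464 pixels


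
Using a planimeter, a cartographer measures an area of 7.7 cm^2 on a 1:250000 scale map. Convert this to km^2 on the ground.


ground_area = 7.7 * (250000/100)^2 = 48125000.0 m^2 = 48.125 km^2

48.125 km^2


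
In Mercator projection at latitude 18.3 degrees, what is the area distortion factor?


area_distortion = 1/cos^2(18.3) = 1.109

1.109


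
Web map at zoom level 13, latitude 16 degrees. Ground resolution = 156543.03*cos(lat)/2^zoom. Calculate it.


res = 156543.03 * cos(16) / 2^13 = 156543.03 * 0.9612617 / 8192 = 18.37 m/pixel

18.37 m/pixel


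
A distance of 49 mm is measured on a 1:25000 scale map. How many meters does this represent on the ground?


ground = 49 mm * 25000 / 1000 = 1225.0 m

1225.0 m


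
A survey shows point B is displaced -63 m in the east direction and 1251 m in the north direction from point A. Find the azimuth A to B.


az = atan2(-63, 1251) = -2.9 deg
adjusted to 0-360: 357.1 degrees

357.1 degrees


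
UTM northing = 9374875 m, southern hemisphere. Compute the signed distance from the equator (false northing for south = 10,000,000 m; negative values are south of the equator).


For southern: actual = 9374875 - 10000000 = -625125 m

-625125 m


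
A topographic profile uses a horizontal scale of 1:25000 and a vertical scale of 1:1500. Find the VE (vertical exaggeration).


VE = horizontal_scale / vertical_scale = 25000 / 1500 ≈ 16.7

16.7x


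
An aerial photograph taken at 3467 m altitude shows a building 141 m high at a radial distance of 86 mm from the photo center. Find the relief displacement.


d = h * r / H = 141 * 86 / 3467 = 3.5 mm

3.5 mm


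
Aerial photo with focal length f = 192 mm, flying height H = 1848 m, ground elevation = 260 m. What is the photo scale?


scale = f / (H - h) = 192 mm / 1588 m = 192 / 1588000 = 1:8271

1:8271


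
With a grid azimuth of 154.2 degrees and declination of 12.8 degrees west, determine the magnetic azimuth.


magnetic azimuth = grid azimuth - declination (east +ve)
mag_az = 154.2 - -12.8 = 167.0 degrees

167.0 degrees


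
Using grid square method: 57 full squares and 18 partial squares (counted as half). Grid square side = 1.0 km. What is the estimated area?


effective squares = 57 + 18 * 0.5 = 66.0
area = 66.0 * 1.0 = 66.0 km^2

66.0 km^2


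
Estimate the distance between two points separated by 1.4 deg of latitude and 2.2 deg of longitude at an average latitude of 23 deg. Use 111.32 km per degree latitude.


dlat_km = 1.4 * 111.32 = 155.848
dlon_km = 2.2 * 111.32 * cos(23) ≈ 225.435
dist = sqrt(155.848^2 + 225.435^2) ≈ 274.1 km

274.1 km


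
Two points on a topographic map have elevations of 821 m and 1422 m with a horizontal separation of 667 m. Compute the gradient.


gradient = (1422 - 821) / 667 = 601 / 667 = 0.901

0.901


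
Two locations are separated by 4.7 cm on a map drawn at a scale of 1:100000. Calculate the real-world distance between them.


ground = 4.7 cm * 100000 / 100 = 4700.0 m = 4.7 km

4.7 km


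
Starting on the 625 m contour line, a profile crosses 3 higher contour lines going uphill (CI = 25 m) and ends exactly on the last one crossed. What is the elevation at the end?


elevation = 625 + 3 * 25 = 700 m

700 m


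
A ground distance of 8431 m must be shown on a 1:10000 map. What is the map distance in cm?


map_cm = 8431 * 100 / 10000 = 84.31 cm

84.31 cm


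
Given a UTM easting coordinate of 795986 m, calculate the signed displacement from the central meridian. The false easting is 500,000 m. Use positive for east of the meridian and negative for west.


displacement = 795986 - 500000 = 295986 m

295986 m


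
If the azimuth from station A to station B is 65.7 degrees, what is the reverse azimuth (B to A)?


back azimuth = (65.7 + 180) mod 360 = 245.7 degrees

245.7 degrees


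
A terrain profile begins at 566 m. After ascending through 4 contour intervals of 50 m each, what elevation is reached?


elevation = 566 + 4 * 50 = 766 m

766 m


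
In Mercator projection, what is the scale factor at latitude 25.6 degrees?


SF = 1 / cos(25.6) = 1 / 0.901833 = 1.109

1.109


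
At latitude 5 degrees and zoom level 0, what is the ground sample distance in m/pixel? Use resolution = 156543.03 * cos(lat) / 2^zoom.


res = 156543.03 * cos(5) / 2^0 = 156543.03 * 0.9961947 / 1 = 155947.34 m/pixel

155947.34 m/pixel


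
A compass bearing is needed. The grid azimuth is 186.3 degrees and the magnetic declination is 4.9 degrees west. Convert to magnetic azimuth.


magnetic azimuth = grid azimuth - declination (east +ve)
mag_az = 186.3 - -4.9 = 191.2 degrees

191.2 degrees


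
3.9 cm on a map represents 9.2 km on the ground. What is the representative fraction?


ground = 9.2 km = 920000 cm; RF denominator = ground / map = 920000 / 3.9 ≈ 235897; RF = 1:235897

1:235897


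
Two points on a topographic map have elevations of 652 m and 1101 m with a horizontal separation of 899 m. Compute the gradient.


gradient = (1101 - 652) / 899 = 449 / 899 = 0.4994

0.4994


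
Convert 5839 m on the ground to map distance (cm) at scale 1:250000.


map_cm = 5839 * 100 / 250000 = 2.3356 cm ≈ 2.34 cm

2.34 cm


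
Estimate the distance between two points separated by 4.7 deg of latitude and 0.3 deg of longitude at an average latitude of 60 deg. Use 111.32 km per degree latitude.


dlat_km = 4.7 * 111.32 = 523.204
dlon_km = 0.3 * 111.32 * cos(60) ≈ 16.698
dist = sqrt(523.204^2 + 16.698^2) ≈ 523.5 km

523.5 km


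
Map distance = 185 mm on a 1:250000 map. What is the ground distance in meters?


ground = 185 mm * 250000 / 1000 = 46250.0 m

46250.0 m


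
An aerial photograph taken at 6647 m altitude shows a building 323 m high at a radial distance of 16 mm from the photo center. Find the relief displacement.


d = h * r / H = 323 * 16 / 6647 = 0.78 mm

0.78 mm
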